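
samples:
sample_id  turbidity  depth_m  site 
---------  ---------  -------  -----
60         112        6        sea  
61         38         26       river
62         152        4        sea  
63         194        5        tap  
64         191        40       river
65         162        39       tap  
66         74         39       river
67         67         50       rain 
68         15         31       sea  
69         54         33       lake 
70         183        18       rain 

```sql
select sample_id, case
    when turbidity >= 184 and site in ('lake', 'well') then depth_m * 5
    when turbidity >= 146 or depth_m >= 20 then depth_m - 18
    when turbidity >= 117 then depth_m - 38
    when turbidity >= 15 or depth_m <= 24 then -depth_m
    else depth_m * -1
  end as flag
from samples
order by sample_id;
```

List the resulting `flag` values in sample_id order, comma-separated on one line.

sample_id=60: turbidity >= 15 or depth_m <= 24 → -6
sample_id=61: turbidity >= 146 or depth_m >= 20 → 8
sample_id=62: turbidity >= 146 or depth_m >= 20 → -14
sample_id=63: turbidity >= 146 or depth_m >= 20 → -13
sample_id=64: turbidity >= 146 or depth_m >= 20 → 22
sample_id=65: turbidity >= 146 or depth_m >= 20 → 21
sample_id=66: turbidity >= 146 or depth_m >= 20 → 21
sample_id=67: turbidity >= 146 or depth_m >= 20 → 32
sample_id=68: turbidity >= 146 or depth_m >= 20 → 13
sample_id=69: turbidity >= 146 or depth_m >= 20 → 15
sample_id=70: turbidity >= 146 or depth_m >= 20 → 0

-6, 8, -14, -13, 22, 21, 21, 32, 13, 15, 0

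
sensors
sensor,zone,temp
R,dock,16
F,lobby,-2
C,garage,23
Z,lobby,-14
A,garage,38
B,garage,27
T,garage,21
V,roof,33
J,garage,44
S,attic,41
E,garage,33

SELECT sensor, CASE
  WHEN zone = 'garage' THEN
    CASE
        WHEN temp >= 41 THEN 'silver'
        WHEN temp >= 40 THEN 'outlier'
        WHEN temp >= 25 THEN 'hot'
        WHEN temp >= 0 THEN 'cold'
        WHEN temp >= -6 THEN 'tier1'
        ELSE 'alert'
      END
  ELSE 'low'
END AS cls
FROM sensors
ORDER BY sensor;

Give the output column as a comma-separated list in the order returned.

sensor=A: zone='garage' → inner[temp >= 25] → hot
sensor=B: zone='garage' → inner[temp >= 25] → hot
sensor=C: zone='garage' → inner[temp >= 0] → cold
sensor=E: zone='garage' → inner[temp >= 25] → hot
sensor=F: zone='lobby' → outer ELSE → low
sensor=J: zone='garage' → inner[temp >= 41] → silver
sensor=R: zone='dock' → outer ELSE → low
sensor=S: zone='attic' → outer ELSE → low
sensor=T: zone='garage' → inner[temp >= 0] → cold
sensor=V: zone='roof' → outer ELSE → low
sensor=Z: zone='lobby' → outer ELSE → low

hot, hot, cold, hot, low, silver, low, low, cold, low, low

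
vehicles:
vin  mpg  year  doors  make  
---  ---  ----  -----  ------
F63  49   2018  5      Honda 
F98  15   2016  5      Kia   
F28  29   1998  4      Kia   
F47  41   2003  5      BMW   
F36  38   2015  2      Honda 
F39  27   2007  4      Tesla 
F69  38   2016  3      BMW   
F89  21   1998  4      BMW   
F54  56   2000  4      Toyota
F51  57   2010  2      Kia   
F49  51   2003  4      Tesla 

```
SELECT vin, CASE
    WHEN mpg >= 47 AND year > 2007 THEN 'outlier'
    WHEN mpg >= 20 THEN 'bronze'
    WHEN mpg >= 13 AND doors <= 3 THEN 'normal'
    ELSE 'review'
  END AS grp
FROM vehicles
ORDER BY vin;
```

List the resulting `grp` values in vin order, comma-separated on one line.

vin=F28: mpg >= 20 → bronze
vin=F36: mpg >= 20 → bronze
vin=F39: mpg >= 20 → bronze
vin=F47: mpg >= 20 → bronze
vin=F49: mpg >= 20 → bronze
vin=F51: mpg >= 47 AND year > 2007 → outlier
vin=F54: mpg >= 20 → bronze
vin=F63: mpg >= 47 AND year > 2007 → outlier
vin=F69: mpg >= 20 → bronze
vin=F89: mpg >= 20 → bronze
vin=F98: ELSE → review

bronze, bronze, bronze, bronze, bronze, outlier, bronze, outlier, bronze, bronze, review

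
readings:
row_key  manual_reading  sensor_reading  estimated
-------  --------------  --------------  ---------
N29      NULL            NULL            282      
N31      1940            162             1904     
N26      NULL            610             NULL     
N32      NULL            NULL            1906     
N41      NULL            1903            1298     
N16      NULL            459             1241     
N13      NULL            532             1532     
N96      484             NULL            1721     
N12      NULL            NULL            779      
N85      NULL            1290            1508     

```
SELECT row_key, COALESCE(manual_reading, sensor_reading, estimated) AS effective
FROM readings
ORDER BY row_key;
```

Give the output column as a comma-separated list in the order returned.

779, 532, 459, 610, 282, 1940, 1906, 1903, 1290, 484

row_key=N12: manual_reading=NULL, sensor_reading=NULL, estimated=779 → 779
row_key=N13: manual_reading=NULL, sensor_reading=532 → 532
row_key=N16: manual_reading=NULL, sensor_reading=459 → 459
row_key=N26: manual_reading=NULL, sensor_reading=610 → 610
row_key=N29: manual_reading=NULL, sensor_reading=NULL, estimated=282 → 282
row_key=N31: manual_reading=1940 → 1940
row_key=N32: manual_reading=NULL, sensor_reading=NULL, estimated=1906 → 1906
row_key=N41: manual_reading=NULL, sensor_reading=1903 → 1903
row_key=N85: manual_reading=NULL, sensor_reading=1290 → 1290
row_key=N96: manual_reading=484 → 484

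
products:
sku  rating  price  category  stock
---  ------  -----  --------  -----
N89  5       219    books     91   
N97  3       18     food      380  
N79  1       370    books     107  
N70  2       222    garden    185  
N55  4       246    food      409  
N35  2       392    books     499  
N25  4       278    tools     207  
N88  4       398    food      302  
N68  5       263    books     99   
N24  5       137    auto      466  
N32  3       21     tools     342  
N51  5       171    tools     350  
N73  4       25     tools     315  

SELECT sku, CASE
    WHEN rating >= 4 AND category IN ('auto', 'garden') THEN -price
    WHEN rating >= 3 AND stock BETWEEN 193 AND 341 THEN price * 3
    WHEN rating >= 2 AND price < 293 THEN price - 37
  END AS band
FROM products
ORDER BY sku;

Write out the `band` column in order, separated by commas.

sku=N24: rating >= 4 AND category IN ('auto', 'garden') → -137
sku=N25: rating >= 3 AND stock BETWEEN 193 AND 341 → 834
sku=N32: rating >= 2 AND price < 293 → -16
sku=N35: (no match → NULL) → NULL
sku=N51: rating >= 2 AND price < 293 → 134
sku=N55: rating >= 2 AND price < 293 → 209
sku=N68: rating >= 2 AND price < 293 → 226
sku=N70: rating >= 2 AND price < 293 → 185
sku=N73: rating >= 3 AND stock BETWEEN 193 AND 341 → 75
sku=N79: (no match → NULL) → NULL
sku=N88: rating >= 3 AND stock BETWEEN 193 AND 341 → 1194
sku=N89: rating >= 2 AND price < 293 → 182
sku=N97: rating >= 2 AND price < 293 → -19

-137, 834, -16, NULL, 134, 209, 226, 185, 75, NULL, 1194, 182, -19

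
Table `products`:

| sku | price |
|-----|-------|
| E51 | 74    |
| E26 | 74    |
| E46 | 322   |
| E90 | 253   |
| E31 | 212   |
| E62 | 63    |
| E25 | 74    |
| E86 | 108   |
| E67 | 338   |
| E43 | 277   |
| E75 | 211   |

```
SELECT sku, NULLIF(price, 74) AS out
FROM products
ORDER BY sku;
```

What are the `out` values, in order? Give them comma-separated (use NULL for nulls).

NULL, NULL, 212, 277, 322, NULL, 63, 338, 211, 108, 253

sku=E25: price=74 vs 74: equal → NULL
sku=E26: price=74 vs 74: equal → NULL
sku=E31: price=212 vs 74: differ → 212
sku=E43: price=277 vs 74: differ → 277
sku=E46: price=322 vs 74: differ → 322
sku=E51: price=74 vs 74: equal → NULL
sku=E62: price=63 vs 74: differ → 63
sku=E67: price=338 vs 74: differ → 338
sku=E75: price=211 vs 74: differ → 211
sku=E86: price=108 vs 74: differ → 108
sku=E90: price=253 vs 74: differ → 253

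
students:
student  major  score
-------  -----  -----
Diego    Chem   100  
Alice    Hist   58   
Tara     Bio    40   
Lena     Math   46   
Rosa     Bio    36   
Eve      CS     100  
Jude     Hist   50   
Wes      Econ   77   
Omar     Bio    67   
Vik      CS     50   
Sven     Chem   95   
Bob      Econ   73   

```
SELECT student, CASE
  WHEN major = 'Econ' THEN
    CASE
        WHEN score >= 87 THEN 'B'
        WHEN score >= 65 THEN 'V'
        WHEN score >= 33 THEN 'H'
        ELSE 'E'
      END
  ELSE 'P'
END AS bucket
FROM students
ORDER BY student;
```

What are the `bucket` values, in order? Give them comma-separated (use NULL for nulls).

P, V, P, P, P, P, P, P, P, P, P, V

student=Alice: major='Hist' → outer ELSE → P
student=Bob: major='Econ' → inner[score >= 65] → V
student=Diego: major='Chem' → outer ELSE → P
student=Eve: major='CS' → outer ELSE → P
student=Jude: major='Hist' → outer ELSE → P
student=Lena: major='Math' → outer ELSE → P
student=Omar: major='Bio' → outer ELSE → P
student=Rosa: major='Bio' → outer ELSE → P
student=Sven: major='Chem' → outer ELSE → P
student=Tara: major='Bio' → outer ELSE → P
student=Vik: major='CS' → outer ELSE → P
student=Wes: major='Econ' → inner[score >= 65] → V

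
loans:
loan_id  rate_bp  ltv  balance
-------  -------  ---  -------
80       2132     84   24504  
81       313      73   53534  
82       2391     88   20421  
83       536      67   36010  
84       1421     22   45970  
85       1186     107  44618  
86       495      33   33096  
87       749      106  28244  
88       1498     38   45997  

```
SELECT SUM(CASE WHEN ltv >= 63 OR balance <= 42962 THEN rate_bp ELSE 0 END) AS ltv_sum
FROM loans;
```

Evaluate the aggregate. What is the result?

7802

loan_id=80: ✓ → 2132
loan_id=81: ✓ → 313
loan_id=82: ✓ → 2391
loan_id=83: ✓ → 536
loan_id=84: ✗
loan_id=85: ✓ → 1186
loan_id=86: ✓ → 495
loan_id=87: ✓ → 749
loan_id=88: ✗
ltv_sum = 2132 + 313 + 2391 + 536 + 1186 + 495 + 749 = 7802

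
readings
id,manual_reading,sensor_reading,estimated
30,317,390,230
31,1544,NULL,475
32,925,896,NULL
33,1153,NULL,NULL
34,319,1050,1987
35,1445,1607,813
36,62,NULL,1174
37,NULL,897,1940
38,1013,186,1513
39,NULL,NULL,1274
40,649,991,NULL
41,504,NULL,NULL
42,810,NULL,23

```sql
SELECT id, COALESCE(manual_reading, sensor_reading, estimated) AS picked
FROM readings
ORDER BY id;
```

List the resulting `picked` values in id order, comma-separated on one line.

id=30: manual_reading=317 → 317
id=31: manual_reading=1544 → 1544
id=32: manual_reading=925 → 925
id=33: manual_reading=1153 → 1153
id=34: manual_reading=319 → 319
id=35: manual_reading=1445 → 1445
id=36: manual_reading=62 → 62
id=37: manual_reading=NULL, sensor_reading=897 → 897
id=38: manual_reading=1013 → 1013
id=39: manual_reading=NULL, sensor_reading=NULL, estimated=1274 → 1274
id=40: manual_reading=649 → 649
id=41: manual_reading=504 → 504
id=42: manual_reading=810 → 810

317, 1544, 925, 1153, 319, 1445, 62, 897, 1013, 1274, 649, 504, 810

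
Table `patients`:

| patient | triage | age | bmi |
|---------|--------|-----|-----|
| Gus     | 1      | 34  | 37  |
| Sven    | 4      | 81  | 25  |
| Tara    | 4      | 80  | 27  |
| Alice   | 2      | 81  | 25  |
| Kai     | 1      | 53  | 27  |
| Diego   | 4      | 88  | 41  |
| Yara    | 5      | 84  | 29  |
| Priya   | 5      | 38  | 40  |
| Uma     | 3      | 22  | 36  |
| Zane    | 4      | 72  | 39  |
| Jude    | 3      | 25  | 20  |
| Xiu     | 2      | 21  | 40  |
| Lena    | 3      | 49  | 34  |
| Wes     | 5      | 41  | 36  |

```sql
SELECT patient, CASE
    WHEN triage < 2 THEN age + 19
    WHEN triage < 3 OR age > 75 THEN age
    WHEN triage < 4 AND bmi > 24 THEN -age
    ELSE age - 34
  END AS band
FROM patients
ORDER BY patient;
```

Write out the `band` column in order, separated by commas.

81, 88, 53, -9, 72, -49, 4, 81, 80, -22, 7, 21, 84, 38

patient=Alice: triage < 3 OR age > 75 → 81
patient=Diego: triage < 3 OR age > 75 → 88
patient=Gus: triage < 2 → 53
patient=Jude: ELSE → -9
patient=Kai: triage < 2 → 72
patient=Lena: triage < 4 AND bmi > 24 → -49
patient=Priya: ELSE → 4
patient=Sven: triage < 3 OR age > 75 → 81
patient=Tara: triage < 3 OR age > 75 → 80
patient=Uma: triage < 4 AND bmi > 24 → -22
patient=Wes: ELSE → 7
patient=Xiu: triage < 3 OR age > 75 → 21
patient=Yara: triage < 3 OR age > 75 → 84
patient=Zane: ELSE → 38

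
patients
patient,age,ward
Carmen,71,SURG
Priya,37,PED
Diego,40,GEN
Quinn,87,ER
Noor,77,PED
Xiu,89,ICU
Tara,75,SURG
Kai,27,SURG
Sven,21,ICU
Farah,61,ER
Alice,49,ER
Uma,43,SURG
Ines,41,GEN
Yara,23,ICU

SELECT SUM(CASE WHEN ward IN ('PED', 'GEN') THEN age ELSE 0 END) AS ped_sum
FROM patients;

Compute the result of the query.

patient=Carmen: ✗
patient=Priya: ✓ → 37
patient=Diego: ✓ → 40
patient=Quinn: ✗
patient=Noor: ✓ → 77
patient=Xiu: ✗
patient=Tara: ✗
patient=Kai: ✗
patient=Sven: ✗
patient=Farah: ✗
patient=Alice: ✗
patient=Uma: ✗
patient=Ines: ✓ → 41
patient=Yara: ✗
ped_sum = 37 + 40 + 77 + 41 = 195

195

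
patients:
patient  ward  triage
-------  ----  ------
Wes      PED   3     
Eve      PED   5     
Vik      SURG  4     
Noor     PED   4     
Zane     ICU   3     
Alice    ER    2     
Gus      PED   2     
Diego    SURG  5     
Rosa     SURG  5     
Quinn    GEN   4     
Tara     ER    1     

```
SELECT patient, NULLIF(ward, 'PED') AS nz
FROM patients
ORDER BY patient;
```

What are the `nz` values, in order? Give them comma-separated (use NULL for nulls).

ER, SURG, NULL, NULL, NULL, GEN, SURG, ER, SURG, NULL, ICU

patient=Alice: ward=ER vs PED: differ → ER
patient=Diego: ward=SURG vs PED: differ → SURG
patient=Eve: ward=PED vs PED: equal → NULL
patient=Gus: ward=PED vs PED: equal → NULL
patient=Noor: ward=PED vs PED: equal → NULL
patient=Quinn: ward=GEN vs PED: differ → GEN
patient=Rosa: ward=SURG vs PED: differ → SURG
patient=Tara: ward=ER vs PED: differ → ER
patient=Vik: ward=SURG vs PED: differ → SURG
patient=Wes: ward=PED vs PED: equal → NULL
patient=Zane: ward=ICU vs PED: differ → ICU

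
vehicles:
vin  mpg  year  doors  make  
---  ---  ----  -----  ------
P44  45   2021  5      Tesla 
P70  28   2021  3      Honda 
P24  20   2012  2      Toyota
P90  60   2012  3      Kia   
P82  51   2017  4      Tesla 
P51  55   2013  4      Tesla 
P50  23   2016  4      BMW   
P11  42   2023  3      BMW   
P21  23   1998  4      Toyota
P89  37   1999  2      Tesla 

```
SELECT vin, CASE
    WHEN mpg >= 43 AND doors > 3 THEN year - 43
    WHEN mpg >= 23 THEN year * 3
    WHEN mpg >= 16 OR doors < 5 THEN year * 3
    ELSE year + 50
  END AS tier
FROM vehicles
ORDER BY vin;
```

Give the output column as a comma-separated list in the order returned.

vin=P11: mpg >= 23 → 6069
vin=P21: mpg >= 23 → 5994
vin=P24: mpg >= 16 OR doors < 5 → 6036
vin=P44: mpg >= 43 AND doors > 3 → 1978
vin=P50: mpg >= 23 → 6048
vin=P51: mpg >= 43 AND doors > 3 → 1970
vin=P70: mpg >= 23 → 6063
vin=P82: mpg >= 43 AND doors > 3 → 1974
vin=P89: mpg >= 23 → 5997
vin=P90: mpg >= 23 → 6036

6069, 5994, 6036, 1978, 6048, 1970, 6063, 1974, 5997, 6036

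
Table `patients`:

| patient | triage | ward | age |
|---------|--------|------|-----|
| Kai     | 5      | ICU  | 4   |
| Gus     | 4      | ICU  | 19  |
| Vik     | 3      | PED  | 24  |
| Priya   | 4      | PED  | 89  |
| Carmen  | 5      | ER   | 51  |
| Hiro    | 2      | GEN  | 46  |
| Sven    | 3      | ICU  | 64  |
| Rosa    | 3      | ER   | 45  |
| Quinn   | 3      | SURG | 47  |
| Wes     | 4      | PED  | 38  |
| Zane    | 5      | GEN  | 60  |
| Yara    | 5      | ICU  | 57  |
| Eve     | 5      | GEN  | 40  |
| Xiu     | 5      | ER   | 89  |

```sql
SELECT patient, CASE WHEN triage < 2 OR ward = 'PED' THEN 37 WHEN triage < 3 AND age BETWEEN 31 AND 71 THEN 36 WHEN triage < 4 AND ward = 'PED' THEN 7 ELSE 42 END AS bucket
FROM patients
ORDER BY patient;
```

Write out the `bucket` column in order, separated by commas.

42, 42, 42, 36, 42, 37, 42, 42, 42, 37, 37, 42, 42, 42

patient=Carmen: ELSE → 42
patient=Eve: ELSE → 42
patient=Gus: ELSE → 42
patient=Hiro: triage < 3 AND age BETWEEN 31 AND 71 → 36
patient=Kai: ELSE → 42
patient=Priya: triage < 2 OR ward = 'PED' → 37
patient=Quinn: ELSE → 42
patient=Rosa: ELSE → 42
patient=Sven: ELSE → 42
patient=Vik: triage < 2 OR ward = 'PED' → 37
patient=Wes: triage < 2 OR ward = 'PED' → 37
patient=Xiu: ELSE → 42
patient=Yara: ELSE → 42
patient=Zane: ELSE → 42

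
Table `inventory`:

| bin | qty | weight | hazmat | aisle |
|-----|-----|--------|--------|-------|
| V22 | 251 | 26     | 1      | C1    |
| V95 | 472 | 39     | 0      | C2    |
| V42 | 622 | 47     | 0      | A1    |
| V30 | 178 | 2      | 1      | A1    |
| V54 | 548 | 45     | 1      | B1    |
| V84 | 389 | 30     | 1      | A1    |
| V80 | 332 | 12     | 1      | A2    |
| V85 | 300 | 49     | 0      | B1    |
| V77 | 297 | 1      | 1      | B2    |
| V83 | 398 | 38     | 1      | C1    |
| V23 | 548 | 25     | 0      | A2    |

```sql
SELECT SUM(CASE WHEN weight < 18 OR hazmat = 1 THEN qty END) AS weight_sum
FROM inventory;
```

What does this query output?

2393

bin=V22: ✓ → 251
bin=V95: ✗
bin=V42: ✗
bin=V30: ✓ → 178
bin=V54: ✓ → 548
bin=V84: ✓ → 389
bin=V80: ✓ → 332
bin=V85: ✗
bin=V77: ✓ → 297
bin=V83: ✓ → 398
bin=V23: ✗
weight_sum = 251 + 178 + 548 + 389 + 332 + 297 + 398 = 2393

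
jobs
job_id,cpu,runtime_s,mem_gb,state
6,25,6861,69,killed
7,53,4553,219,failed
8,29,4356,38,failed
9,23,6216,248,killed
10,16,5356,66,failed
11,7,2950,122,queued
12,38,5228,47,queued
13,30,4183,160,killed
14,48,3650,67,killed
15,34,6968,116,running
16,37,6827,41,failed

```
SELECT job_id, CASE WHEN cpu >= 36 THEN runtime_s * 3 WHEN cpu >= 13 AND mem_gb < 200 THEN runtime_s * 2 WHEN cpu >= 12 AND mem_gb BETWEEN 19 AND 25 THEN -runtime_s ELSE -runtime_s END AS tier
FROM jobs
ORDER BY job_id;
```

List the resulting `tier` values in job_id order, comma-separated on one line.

job_id=6: cpu >= 13 AND mem_gb < 200 → 13722
job_id=7: cpu >= 36 → 13659
job_id=8: cpu >= 13 AND mem_gb < 200 → 8712
job_id=9: ELSE → -6216
job_id=10: cpu >= 13 AND mem_gb < 200 → 10712
job_id=11: ELSE → -2950
job_id=12: cpu >= 36 → 15684
job_id=13: cpu >= 13 AND mem_gb < 200 → 8366
job_id=14: cpu >= 36 → 10950
job_id=15: cpu >= 13 AND mem_gb < 200 → 13936
job_id=16: cpu >= 36 → 20481

13722, 13659, 8712, -6216, 10712, -2950, 15684, 8366, 10950, 13936, 20481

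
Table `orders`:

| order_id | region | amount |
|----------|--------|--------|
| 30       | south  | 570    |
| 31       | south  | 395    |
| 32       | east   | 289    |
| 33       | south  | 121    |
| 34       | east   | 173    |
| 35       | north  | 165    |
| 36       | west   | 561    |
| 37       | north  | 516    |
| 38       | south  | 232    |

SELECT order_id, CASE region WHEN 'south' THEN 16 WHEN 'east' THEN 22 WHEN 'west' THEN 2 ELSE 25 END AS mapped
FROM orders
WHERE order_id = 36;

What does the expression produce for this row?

2

order_id = 36: region=west, amount=561.
region='south' → false
region='east' → false
region='west' → true → 2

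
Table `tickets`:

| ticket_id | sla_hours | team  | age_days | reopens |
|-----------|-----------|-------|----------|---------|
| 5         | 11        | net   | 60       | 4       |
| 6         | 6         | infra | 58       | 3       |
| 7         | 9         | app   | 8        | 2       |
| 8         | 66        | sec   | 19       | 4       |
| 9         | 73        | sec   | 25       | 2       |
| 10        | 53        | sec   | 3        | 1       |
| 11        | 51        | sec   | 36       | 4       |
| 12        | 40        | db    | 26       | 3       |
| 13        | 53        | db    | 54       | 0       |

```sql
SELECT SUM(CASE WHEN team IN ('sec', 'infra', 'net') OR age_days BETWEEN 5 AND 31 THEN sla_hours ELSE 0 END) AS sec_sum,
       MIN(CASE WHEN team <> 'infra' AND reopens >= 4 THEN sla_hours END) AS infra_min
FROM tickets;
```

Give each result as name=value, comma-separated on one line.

sec_sum=309, infra_min=11

[sec_sum: team IN ('sec', 'infra', 'net') OR age_days BETWEEN 5 AND 31]
ticket_id=5: ✓ → 11
ticket_id=6: ✓ → 6
ticket_id=7: ✓ → 9
ticket_id=8: ✓ → 66
ticket_id=9: ✓ → 73
ticket_id=10: ✓ → 53
ticket_id=11: ✓ → 51
ticket_id=12: ✓ → 40
ticket_id=13: ✗
sec_sum = 11 + 6 + 9 + 66 + 73 + 53 + 51 + 40 = 309
—
[infra_min: team <> 'infra' AND reopens >= 4]
ticket_id=5: ✓ → 11
ticket_id=6: ✗
ticket_id=7: ✗
ticket_id=8: ✓ → 66
ticket_id=9: ✗
ticket_id=10: ✗
ticket_id=11: ✓ → 51
ticket_id=12: ✗
ticket_id=13: ✗
infra_min = MIN(11, 66, 51) = 11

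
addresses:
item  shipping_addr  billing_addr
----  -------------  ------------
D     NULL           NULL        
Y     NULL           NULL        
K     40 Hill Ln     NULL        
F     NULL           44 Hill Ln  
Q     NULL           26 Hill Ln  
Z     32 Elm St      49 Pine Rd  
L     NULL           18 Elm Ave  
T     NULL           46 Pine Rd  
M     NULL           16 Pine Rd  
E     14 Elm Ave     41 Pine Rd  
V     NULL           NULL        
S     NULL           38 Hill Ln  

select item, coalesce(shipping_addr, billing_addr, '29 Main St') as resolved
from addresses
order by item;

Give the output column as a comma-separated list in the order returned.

item=D: shipping_addr=NULL, billing_addr=NULL, → literal 29 Main St → 29 Main St
item=E: shipping_addr=14 Elm Ave → 14 Elm Ave
item=F: shipping_addr=NULL, billing_addr=44 Hill Ln → 44 Hill Ln
item=K: shipping_addr=40 Hill Ln → 40 Hill Ln
item=L: shipping_addr=NULL, billing_addr=18 Elm Ave → 18 Elm Ave
item=M: shipping_addr=NULL, billing_addr=16 Pine Rd → 16 Pine Rd
item=Q: shipping_addr=NULL, billing_addr=26 Hill Ln → 26 Hill Ln
item=S: shipping_addr=NULL, billing_addr=38 Hill Ln → 38 Hill Ln
item=T: shipping_addr=NULL, billing_addr=46 Pine Rd → 46 Pine Rd
item=V: shipping_addr=NULL, billing_addr=NULL, → literal 29 Main St → 29 Main St
item=Y: shipping_addr=NULL, billing_addr=NULL, → literal 29 Main St → 29 Main St
item=Z: shipping_addr=32 Elm St → 32 Elm St

29 Main St, 14 Elm Ave, 44 Hill Ln, 40 Hill Ln, 18 Elm Ave, 16 Pine Rd, 26 Hill Ln, 38 Hill Ln, 46 Pine Rd, 29 Main St, 29 Main St, 32 Elm St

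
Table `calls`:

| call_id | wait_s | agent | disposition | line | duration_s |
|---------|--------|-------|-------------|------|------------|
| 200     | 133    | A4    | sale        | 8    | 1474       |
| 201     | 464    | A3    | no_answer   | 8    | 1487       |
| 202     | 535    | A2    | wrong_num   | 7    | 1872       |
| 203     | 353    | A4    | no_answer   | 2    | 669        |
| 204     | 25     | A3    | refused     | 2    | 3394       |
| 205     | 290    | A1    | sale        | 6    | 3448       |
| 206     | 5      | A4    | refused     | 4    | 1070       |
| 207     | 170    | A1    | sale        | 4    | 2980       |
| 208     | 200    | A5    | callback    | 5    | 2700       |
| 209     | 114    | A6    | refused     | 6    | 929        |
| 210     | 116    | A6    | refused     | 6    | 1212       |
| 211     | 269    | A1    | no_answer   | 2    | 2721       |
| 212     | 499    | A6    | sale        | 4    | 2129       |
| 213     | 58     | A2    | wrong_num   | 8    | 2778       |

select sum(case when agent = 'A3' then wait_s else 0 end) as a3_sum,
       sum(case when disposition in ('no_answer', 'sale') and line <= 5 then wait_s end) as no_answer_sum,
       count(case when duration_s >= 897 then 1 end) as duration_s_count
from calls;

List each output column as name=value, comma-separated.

a3_sum=489, no_answer_sum=1291, duration_s_count=13

[a3_sum: agent = 'A3']
call_id=200: ✗
call_id=201: ✓ → 464
call_id=202: ✗
call_id=203: ✗
call_id=204: ✓ → 25
call_id=205: ✗
call_id=206: ✗
call_id=207: ✗
call_id=208: ✗
call_id=209: ✗
call_id=210: ✗
call_id=211: ✗
call_id=212: ✗
call_id=213: ✗
a3_sum = 464 + 25 = 489
—
[no_answer_sum: disposition in ('no_answer', 'sale') and line <= 5]
call_id=200: ✗
call_id=201: ✗
call_id=202: ✗
call_id=203: ✓ → 353
call_id=204: ✗
call_id=205: ✗
call_id=206: ✗
call_id=207: ✓ → 170
call_id=208: ✗
call_id=209: ✗
call_id=210: ✗
call_id=211: ✓ → 269
call_id=212: ✓ → 499
call_id=213: ✗
no_answer_sum = 353 + 170 + 269 + 499 = 1291
—
[duration_s_count: duration_s >= 897]
call_id=200: ✓ → 1
call_id=201: ✓ → 1
call_id=202: ✓ → 1
call_id=203: ✗
call_id=204: ✓ → 1
call_id=205: ✓ → 1
call_id=206: ✓ → 1
call_id=207: ✓ → 1
call_id=208: ✓ → 1
call_id=209: ✓ → 1
call_id=210: ✓ → 1
call_id=211: ✓ → 1
call_id=212: ✓ → 1
call_id=213: ✓ → 1
duration_s_count = COUNT(1, 1, 1, 1, 1, 1, 1, 1, 1, 1, 1, 1, 1) = 13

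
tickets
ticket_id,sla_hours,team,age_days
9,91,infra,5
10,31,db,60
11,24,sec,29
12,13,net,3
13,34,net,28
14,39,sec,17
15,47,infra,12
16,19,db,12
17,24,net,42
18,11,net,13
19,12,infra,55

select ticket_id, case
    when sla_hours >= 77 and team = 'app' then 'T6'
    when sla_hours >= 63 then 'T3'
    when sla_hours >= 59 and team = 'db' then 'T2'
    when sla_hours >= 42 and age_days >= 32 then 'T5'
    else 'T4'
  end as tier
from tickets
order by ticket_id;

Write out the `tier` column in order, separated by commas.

ticket_id=9: sla_hours >= 63 → T3
ticket_id=10: ELSE → T4
ticket_id=11: ELSE → T4
ticket_id=12: ELSE → T4
ticket_id=13: ELSE → T4
ticket_id=14: ELSE → T4
ticket_id=15: ELSE → T4
ticket_id=16: ELSE → T4
ticket_id=17: ELSE → T4
ticket_id=18: ELSE → T4
ticket_id=19: ELSE → T4

T3, T4, T4, T4, T4, T4, T4, T4, T4, T4, T4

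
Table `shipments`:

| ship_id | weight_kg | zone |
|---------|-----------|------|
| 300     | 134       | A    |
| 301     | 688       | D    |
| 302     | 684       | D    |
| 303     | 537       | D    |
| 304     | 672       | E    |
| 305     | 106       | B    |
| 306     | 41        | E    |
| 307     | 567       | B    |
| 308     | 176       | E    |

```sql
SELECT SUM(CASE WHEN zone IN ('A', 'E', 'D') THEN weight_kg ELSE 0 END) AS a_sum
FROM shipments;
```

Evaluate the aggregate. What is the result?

ship_id=300: ✓ → 134
ship_id=301: ✓ → 688
ship_id=302: ✓ → 684
ship_id=303: ✓ → 537
ship_id=304: ✓ → 672
ship_id=305: ✗
ship_id=306: ✓ → 41
ship_id=307: ✗
ship_id=308: ✓ → 176
a_sum = 134 + 688 + 684 + 537 + 672 + 41 + 176 = 2932

2932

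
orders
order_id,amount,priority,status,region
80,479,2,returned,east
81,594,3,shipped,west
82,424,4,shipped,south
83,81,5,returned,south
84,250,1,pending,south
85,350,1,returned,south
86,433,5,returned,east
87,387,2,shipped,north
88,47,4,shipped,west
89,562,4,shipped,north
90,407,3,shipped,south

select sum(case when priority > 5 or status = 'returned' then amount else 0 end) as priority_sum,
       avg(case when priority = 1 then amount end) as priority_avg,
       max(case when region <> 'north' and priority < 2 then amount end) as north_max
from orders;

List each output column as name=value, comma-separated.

[priority_sum: priority > 5 or status = 'returned']
order_id=80: ✓ → 479
order_id=81: ✗
order_id=82: ✗
order_id=83: ✓ → 81
order_id=84: ✗
order_id=85: ✓ → 350
order_id=86: ✓ → 433
order_id=87: ✗
order_id=88: ✗
order_id=89: ✗
order_id=90: ✗
priority_sum = 479 + 81 + 350 + 433 = 1343
—
[priority_avg: priority = 1]
order_id=80: ✗
order_id=81: ✗
order_id=82: ✗
order_id=83: ✗
order_id=84: ✓ → 250
order_id=85: ✓ → 350
order_id=86: ✗
order_id=87: ✗
order_id=88: ✗
order_id=89: ✗
order_id=90: ✗
priority_avg = (250 + 350) / 2 = 300
—
[north_max: region <> 'north' and priority < 2]
order_id=80: ✗
order_id=81: ✗
order_id=82: ✗
order_id=83: ✗
order_id=84: ✓ → 250
order_id=85: ✓ → 350
order_id=86: ✗
order_id=87: ✗
order_id=88: ✗
order_id=89: ✗
order_id=90: ✗
north_max = MAX(250, 350) = 350

priority_sum=1343, priority_avg=300, north_max=350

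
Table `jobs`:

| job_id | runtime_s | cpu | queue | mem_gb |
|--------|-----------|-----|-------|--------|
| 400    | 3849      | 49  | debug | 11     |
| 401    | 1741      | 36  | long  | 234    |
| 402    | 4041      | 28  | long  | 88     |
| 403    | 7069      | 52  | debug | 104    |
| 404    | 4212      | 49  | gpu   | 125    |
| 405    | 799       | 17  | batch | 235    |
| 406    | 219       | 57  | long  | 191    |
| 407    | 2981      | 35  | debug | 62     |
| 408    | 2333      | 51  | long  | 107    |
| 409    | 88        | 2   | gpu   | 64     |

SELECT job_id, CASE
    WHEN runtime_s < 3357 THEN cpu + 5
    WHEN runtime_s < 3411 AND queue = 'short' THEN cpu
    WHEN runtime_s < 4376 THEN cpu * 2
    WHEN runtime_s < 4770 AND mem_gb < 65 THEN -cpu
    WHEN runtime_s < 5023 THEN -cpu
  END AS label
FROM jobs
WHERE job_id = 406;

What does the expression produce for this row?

job_id = 406: runtime_s=219, cpu=57, queue=long, mem_gb=191.
runtime_s < 3357 → true → 62

62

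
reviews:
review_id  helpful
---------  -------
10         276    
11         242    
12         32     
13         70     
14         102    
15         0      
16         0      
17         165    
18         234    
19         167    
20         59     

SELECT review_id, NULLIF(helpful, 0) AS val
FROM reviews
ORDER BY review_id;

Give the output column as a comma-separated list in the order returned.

review_id=10: helpful=276 vs 0: differ → 276
review_id=11: helpful=242 vs 0: differ → 242
review_id=12: helpful=32 vs 0: differ → 32
review_id=13: helpful=70 vs 0: differ → 70
review_id=14: helpful=102 vs 0: differ → 102
review_id=15: helpful=0 vs 0: equal → NULL
review_id=16: helpful=0 vs 0: equal → NULL
review_id=17: helpful=165 vs 0: differ → 165
review_id=18: helpful=234 vs 0: differ → 234
review_id=19: helpful=167 vs 0: differ → 167
review_id=20: helpful=59 vs 0: differ → 59

276, 242, 32, 70, 102, NULL, NULL, 165, 234, 167, 59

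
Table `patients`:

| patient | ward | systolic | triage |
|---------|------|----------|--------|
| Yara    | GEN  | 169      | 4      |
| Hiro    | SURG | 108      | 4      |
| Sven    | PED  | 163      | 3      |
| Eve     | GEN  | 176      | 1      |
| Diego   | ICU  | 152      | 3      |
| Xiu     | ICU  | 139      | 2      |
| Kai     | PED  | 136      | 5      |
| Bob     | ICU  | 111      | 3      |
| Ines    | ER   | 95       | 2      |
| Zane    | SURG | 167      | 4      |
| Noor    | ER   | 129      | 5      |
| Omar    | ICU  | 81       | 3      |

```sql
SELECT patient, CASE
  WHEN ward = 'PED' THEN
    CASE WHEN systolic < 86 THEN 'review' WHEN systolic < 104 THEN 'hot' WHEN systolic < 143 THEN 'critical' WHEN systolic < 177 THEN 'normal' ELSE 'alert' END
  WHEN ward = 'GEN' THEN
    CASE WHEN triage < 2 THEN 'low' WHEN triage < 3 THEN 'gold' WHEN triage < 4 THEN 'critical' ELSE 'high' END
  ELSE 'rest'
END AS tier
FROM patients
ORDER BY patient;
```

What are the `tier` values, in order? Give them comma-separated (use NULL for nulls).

patient=Bob: ward='ICU' → outer ELSE → rest
patient=Diego: ward='ICU' → outer ELSE → rest
patient=Eve: ward='GEN' → inner[triage < 2] → low
patient=Hiro: ward='SURG' → outer ELSE → rest
patient=Ines: ward='ER' → outer ELSE → rest
patient=Kai: ward='PED' → inner[systolic < 143] → critical
patient=Noor: ward='ER' → outer ELSE → rest
patient=Omar: ward='ICU' → outer ELSE → rest
patient=Sven: ward='PED' → inner[systolic < 177] → normal
patient=Xiu: ward='ICU' → outer ELSE → rest
patient=Yara: ward='GEN' → inner[ELSE] → high
patient=Zane: ward='SURG' → outer ELSE → rest

rest, rest, low, rest, rest, critical, rest, rest, normal, rest, high, rest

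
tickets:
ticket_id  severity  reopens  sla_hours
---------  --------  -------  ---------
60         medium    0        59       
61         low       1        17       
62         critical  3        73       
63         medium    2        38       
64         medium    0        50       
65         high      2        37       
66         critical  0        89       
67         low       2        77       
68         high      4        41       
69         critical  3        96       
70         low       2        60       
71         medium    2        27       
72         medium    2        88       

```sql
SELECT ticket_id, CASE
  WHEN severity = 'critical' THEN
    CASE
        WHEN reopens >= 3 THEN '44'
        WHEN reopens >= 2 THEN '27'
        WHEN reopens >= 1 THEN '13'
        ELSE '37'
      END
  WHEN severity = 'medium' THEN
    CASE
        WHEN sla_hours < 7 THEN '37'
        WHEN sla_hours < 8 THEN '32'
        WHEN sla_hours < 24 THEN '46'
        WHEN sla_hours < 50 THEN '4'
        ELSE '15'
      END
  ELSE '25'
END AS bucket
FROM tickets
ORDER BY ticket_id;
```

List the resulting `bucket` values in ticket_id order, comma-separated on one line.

ticket_id=60: severity='medium' → inner[ELSE] → 15
ticket_id=61: severity='low' → outer ELSE → 25
ticket_id=62: severity='critical' → inner[reopens >= 3] → 44
ticket_id=63: severity='medium' → inner[sla_hours < 50] → 4
ticket_id=64: severity='medium' → inner[ELSE] → 15
ticket_id=65: severity='high' → outer ELSE → 25
ticket_id=66: severity='critical' → inner[ELSE] → 37
ticket_id=67: severity='low' → outer ELSE → 25
ticket_id=68: severity='high' → outer ELSE → 25
ticket_id=69: severity='critical' → inner[reopens >= 3] → 44
ticket_id=70: severity='low' → outer ELSE → 25
ticket_id=71: severity='medium' → inner[sla_hours < 50] → 4
ticket_id=72: severity='medium' → inner[ELSE] → 15

15, 25, 44, 4, 15, 25, 37, 25, 25, 44, 25, 4, 15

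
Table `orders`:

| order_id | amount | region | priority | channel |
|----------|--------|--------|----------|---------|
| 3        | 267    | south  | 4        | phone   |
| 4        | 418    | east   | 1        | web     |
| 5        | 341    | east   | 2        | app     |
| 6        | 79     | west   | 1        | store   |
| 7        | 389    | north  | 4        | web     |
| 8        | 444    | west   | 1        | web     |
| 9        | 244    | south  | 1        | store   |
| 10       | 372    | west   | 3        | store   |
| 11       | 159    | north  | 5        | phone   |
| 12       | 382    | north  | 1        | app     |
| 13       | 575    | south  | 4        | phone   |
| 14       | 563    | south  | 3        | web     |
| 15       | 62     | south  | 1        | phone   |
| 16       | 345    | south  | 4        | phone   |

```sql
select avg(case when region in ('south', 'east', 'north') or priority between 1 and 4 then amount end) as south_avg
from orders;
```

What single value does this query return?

order_id=3: ✓ → 267
order_id=4: ✓ → 418
order_id=5: ✓ → 341
order_id=6: ✓ → 79
order_id=7: ✓ → 389
order_id=8: ✓ → 444
order_id=9: ✓ → 244
order_id=10: ✓ → 372
order_id=11: ✓ → 159
order_id=12: ✓ → 382
order_id=13: ✓ → 575
order_id=14: ✓ → 563
order_id=15: ✓ → 62
order_id=16: ✓ → 345
south_avg = (267 + 418 + 341 + 79 + 389 + 444 + 244 + 372 + 159 + 382 + 575 + 563 + 62 + 345) / 14 = 331.4285714286

331.4285714286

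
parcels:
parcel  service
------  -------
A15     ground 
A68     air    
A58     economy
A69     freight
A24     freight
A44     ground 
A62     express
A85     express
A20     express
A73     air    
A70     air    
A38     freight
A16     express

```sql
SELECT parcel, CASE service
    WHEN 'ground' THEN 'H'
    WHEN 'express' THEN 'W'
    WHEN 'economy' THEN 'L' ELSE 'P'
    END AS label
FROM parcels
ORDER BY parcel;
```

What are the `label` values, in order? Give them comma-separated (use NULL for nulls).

H, W, W, P, P, H, L, W, P, P, P, P, W

parcel=A15: service='ground' → H
parcel=A16: service='express' → W
parcel=A20: service='express' → W
parcel=A24: ELSE → P
parcel=A38: ELSE → P
parcel=A44: service='ground' → H
parcel=A58: service='economy' → L
parcel=A62: service='express' → W
parcel=A68: ELSE → P
parcel=A69: ELSE → P
parcel=A70: ELSE → P
parcel=A73: ELSE → P
parcel=A85: service='express' → W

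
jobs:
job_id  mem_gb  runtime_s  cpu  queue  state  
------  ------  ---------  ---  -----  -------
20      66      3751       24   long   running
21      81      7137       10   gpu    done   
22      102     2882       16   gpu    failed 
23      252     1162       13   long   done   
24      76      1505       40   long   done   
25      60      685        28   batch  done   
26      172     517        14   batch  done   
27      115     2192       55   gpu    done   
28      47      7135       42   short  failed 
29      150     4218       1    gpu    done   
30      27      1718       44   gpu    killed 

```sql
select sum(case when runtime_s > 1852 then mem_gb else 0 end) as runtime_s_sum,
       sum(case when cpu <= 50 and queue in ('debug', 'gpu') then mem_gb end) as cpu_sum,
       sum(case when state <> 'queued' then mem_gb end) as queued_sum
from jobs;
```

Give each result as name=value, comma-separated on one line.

runtime_s_sum=561, cpu_sum=360, queued_sum=1148

[runtime_s_sum: runtime_s > 1852]
job_id=20: ✓ → 66
job_id=21: ✓ → 81
job_id=22: ✓ → 102
job_id=23: ✗
job_id=24: ✗
job_id=25: ✗
job_id=26: ✗
job_id=27: ✓ → 115
job_id=28: ✓ → 47
job_id=29: ✓ → 150
job_id=30: ✗
runtime_s_sum = 66 + 81 + 102 + 115 + 47 + 150 = 561
—
[cpu_sum: cpu <= 50 and queue in ('debug', 'gpu')]
job_id=20: ✗
job_id=21: ✓ → 81
job_id=22: ✓ → 102
job_id=23: ✗
job_id=24: ✗
job_id=25: ✗
job_id=26: ✗
job_id=27: ✗
job_id=28: ✗
job_id=29: ✓ → 150
job_id=30: ✓ → 27
cpu_sum = 81 + 102 + 150 + 27 = 360
—
[queued_sum: state <> 'queued']
job_id=20: ✓ → 66
job_id=21: ✓ → 81
job_id=22: ✓ → 102
job_id=23: ✓ → 252
job_id=24: ✓ → 76
job_id=25: ✓ → 60
job_id=26: ✓ → 172
job_id=27: ✓ → 115
job_id=28: ✓ → 47
job_id=29: ✓ → 150
job_id=30: ✓ → 27
queued_sum = 66 + 81 + 102 + 252 + 76 + 60 + 172 + 115 + 47 + 150 + 27 = 1148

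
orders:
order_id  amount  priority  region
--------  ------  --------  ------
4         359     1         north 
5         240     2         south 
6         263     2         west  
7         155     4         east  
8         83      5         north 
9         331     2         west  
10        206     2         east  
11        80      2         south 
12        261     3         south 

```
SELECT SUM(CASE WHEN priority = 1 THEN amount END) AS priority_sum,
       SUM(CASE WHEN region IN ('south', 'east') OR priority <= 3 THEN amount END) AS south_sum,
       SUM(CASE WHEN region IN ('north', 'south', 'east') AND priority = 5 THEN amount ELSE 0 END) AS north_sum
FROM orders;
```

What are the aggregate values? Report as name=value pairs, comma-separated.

[priority_sum: priority = 1]
order_id=4: ✓ → 359
order_id=5: ✗
order_id=6: ✗
order_id=7: ✗
order_id=8: ✗
order_id=9: ✗
order_id=10: ✗
order_id=11: ✗
order_id=12: ✗
priority_sum = 359
—
[south_sum: region IN ('south', 'east') OR priority <= 3]
order_id=4: ✓ → 359
order_id=5: ✓ → 240
order_id=6: ✓ → 263
order_id=7: ✓ → 155
order_id=8: ✗
order_id=9: ✓ → 331
order_id=10: ✓ → 206
order_id=11: ✓ → 80
order_id=12: ✓ → 261
south_sum = 359 + 240 + 263 + 155 + 331 + 206 + 80 + 261 = 1895
—
[north_sum: region IN ('north', 'south', 'east') AND priority = 5]
order_id=4: ✗
order_id=5: ✗
order_id=6: ✗
order_id=7: ✗
order_id=8: ✓ → 83
order_id=9: ✗
order_id=10: ✗
order_id=11: ✗
order_id=12: ✗
north_sum = 83

priority_sum=359, south_sum=1895, north_sum=83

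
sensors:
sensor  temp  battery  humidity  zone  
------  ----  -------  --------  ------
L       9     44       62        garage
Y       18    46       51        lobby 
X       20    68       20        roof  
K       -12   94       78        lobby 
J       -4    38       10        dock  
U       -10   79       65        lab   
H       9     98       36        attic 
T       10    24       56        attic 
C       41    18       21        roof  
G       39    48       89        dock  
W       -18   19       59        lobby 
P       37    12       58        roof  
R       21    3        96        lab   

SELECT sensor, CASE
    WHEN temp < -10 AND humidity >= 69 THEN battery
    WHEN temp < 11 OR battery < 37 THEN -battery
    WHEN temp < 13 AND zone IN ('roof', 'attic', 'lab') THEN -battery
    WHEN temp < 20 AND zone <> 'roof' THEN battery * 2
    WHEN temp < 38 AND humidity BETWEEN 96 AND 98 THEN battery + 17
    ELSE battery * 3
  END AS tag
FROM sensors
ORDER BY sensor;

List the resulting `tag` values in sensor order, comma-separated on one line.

sensor=C: temp < 11 OR battery < 37 → -18
sensor=G: ELSE → 144
sensor=H: temp < 11 OR battery < 37 → -98
sensor=J: temp < 11 OR battery < 37 → -38
sensor=K: temp < -10 AND humidity >= 69 → 94
sensor=L: temp < 11 OR battery < 37 → -44
sensor=P: temp < 11 OR battery < 37 → -12
sensor=R: temp < 11 OR battery < 37 → -3
sensor=T: temp < 11 OR battery < 37 → -24
sensor=U: temp < 11 OR battery < 37 → -79
sensor=W: temp < 11 OR battery < 37 → -19
sensor=X: ELSE → 204
sensor=Y: temp < 20 AND zone <> 'roof' → 92

-18, 144, -98, -38, 94, -44, -12, -3, -24, -79, -19, 204, 92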